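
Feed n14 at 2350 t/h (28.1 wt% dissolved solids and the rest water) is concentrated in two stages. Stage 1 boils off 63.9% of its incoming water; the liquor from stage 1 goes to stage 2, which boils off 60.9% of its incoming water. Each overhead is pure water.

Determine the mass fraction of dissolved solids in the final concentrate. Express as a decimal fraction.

0.7347

water in feed = 2350×0.719 = 1689.6 t/h.
After stage 1: water left = (1−0.639)×1689.6 = 609.96; stream total = 1270.3 t/h.
After stage 2: water left = (1−0.609)×609.96 = 238.5; final concentrate = 898.85 t/h.
dissolved solids fraction = 660.35/898.85 = 0.7347.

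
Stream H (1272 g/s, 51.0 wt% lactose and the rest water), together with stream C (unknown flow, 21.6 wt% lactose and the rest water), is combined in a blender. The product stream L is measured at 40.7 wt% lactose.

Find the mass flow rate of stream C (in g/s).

685.9 g/s

Let C be the unknown flow. Total out = 1272 + C.
lactose balance: 648.72 + 0.216·C = 0.407·(1272 + C)
(0.216 − 0.407)·C = 0.407×1272 − 648.72 = -131.02
C = -131.02 / -0.191 = 685.95 g/s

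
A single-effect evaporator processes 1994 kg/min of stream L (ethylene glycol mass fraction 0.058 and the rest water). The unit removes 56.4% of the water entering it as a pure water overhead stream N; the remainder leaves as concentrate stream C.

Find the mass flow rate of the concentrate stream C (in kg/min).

water entering = 1994×0.942 = 1878.3 kg/min; overhead removed = 0.564×1878.3 = 1059.4 kg/min.
Concentrate = 1994 − 1059.4 = 934.61 kg/min.

934.6 kg/min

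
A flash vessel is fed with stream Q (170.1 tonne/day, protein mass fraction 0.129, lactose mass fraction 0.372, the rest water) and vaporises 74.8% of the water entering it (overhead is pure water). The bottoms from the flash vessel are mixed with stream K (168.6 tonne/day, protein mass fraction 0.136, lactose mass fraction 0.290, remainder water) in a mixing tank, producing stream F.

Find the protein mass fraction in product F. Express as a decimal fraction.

0.163

Vapour removed = 0.748×0.499×170.1 = 63.49 tonne/day; concentrate = 106.61 tonne/day.
protein reaching the mixer = 21.943 (from concentrate) + 168.6×0.136 = 44.873 tonne/day.
Product flow = 106.61 + 168.6 = 275.21 tonne/day; protein fraction = 0.163.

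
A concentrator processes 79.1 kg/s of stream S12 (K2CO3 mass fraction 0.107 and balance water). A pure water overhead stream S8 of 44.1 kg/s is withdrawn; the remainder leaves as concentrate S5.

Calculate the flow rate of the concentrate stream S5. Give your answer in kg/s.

35 kg/s

Concentrate = 79.1 − 44.1 = 35 kg/s.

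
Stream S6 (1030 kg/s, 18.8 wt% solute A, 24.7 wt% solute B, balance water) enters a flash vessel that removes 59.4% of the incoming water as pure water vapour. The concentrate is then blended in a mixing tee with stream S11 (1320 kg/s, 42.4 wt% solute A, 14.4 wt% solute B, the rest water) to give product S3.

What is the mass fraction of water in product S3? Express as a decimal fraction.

Vapour removed = 0.594×0.565×1030 = 345.68 kg/s; concentrate = 684.32 kg/s.
water reaching the mixer = 236.27 (from concentrate) + 1320×0.432 = 806.51 kg/s.
Product flow = 684.32 + 1320 = 2004.3 kg/s; water fraction = 0.402.

0.402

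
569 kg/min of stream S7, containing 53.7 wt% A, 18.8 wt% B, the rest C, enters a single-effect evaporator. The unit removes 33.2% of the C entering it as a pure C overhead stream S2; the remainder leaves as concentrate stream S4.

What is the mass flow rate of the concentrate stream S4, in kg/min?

C entering = 569×0.275 = 156.48 kg/min; overhead removed = 0.332×156.48 = 51.95 kg/min.
Concentrate = 569 − 51.95 = 517.05 kg/min.

517.1 kg/min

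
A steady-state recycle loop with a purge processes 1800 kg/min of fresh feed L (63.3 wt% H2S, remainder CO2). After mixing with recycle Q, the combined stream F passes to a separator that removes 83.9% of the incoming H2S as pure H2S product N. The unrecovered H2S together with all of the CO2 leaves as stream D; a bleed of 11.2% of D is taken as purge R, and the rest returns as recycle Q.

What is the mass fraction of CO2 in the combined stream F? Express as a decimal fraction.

CO2 enters only via L and leaves only via the purge: 1800×0.367 = 0.112×(CO2 in D), and the separator passes all CO2, so CO2 in F = CO2 in D = 5898.2 kg/min.
H2S in F: m_A = 1800×0.633 + (1−0.112)·(1−0.839)·m_A, so m_A = 1139.4/0.8570 = 1329.5 kg/min.
F = 1329.5 + 5898.2 = 7227.7 kg/min.
CO2 fraction in F = 5898.2/7227.7 = 0.8161.

0.8161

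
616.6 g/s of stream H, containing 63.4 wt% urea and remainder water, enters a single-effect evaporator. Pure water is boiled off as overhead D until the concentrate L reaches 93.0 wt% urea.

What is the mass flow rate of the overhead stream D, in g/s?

196.3 g/s

urea is conserved: 616.6×0.634 = 390.92 g/s all reports to the concentrate.
Concentrate = 390.92/(target fraction) = 420.35 g/s.
Overhead = 616.6 − 420.35 = 196.25 g/s.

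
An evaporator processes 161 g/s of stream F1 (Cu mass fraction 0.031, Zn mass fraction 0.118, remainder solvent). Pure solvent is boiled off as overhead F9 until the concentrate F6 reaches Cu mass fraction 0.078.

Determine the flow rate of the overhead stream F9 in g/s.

Cu is conserved: 161×0.031 = 4.991 g/s all reports to the concentrate.
Concentrate = 4.991/(target fraction) = 63.987 g/s.
Overhead = 161 − 63.987 = 97.013 g/s.

97.01 g/s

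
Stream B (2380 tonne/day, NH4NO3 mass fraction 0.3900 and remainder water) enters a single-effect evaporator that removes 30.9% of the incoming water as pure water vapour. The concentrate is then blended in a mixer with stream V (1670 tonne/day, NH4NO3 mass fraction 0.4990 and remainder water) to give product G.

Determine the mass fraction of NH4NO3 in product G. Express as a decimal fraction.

Vapour removed = 0.309×0.610×2380 = 448.61 tonne/day; concentrate = 1931.4 tonne/day.
NH4NO3 reaching the mixer = 928.2 (from concentrate) + 1670×0.499 = 1761.5 tonne/day.
Product flow = 1931.4 + 1670 = 3601.4 tonne/day; NH4NO3 fraction = 0.4891.

0.4891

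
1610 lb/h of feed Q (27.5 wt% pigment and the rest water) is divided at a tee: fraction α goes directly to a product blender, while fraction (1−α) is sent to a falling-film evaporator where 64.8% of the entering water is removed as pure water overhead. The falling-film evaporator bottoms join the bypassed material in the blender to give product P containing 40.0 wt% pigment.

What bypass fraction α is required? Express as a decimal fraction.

0.335

All 1610×0.275 = 442.75 lb/h of pigment reaches P, so P = 442.75/0.400 = 1106.9 lb/h and vapour = 503.12 lb/h.
The evaporator receives (1−α)·1610 of feed at 0.725 water and removes 0.648 of that water:
0.648×0.725×(1−α)×1610 = 503.12
(1−α) = 503.12/756.38 = 0.6652;  α = 0.3348.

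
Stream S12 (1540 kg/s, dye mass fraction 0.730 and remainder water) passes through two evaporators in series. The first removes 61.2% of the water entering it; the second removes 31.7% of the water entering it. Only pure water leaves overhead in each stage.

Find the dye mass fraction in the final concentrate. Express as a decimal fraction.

0.911

water in feed = 1540×0.270 = 415.8 kg/s.
After stage 1: water left = (1−0.612)×415.8 = 161.33; stream total = 1285.5 kg/s.
After stage 2: water left = (1−0.317)×161.33 = 110.19; final concentrate = 1234.4 kg/s.
dye fraction = 1124.2/1234.4 = 0.911.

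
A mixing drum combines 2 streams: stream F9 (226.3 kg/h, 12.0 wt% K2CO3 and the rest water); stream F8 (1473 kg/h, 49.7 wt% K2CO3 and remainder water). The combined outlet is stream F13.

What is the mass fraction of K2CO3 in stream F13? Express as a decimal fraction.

0.447

Total flow out = 226.3 + 1473 = 1699.3 kg/h.
K2CO3 in = 226.3×0.120 + 1473×0.497 = 759.24 kg/h.
K2CO3 mass fraction in F13 = 759.24/1699.3 = 0.447.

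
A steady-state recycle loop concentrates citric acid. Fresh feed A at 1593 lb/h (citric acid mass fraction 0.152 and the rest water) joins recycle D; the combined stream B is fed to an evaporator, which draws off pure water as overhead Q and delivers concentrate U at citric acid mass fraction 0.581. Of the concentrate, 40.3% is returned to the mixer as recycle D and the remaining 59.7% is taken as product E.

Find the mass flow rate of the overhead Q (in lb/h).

1176 lb/h

Overall citric acid balance (none leaves overhead): citric acid in fresh feed = citric acid in product, i.e. 1593×0.152 = (1−0.403)·U·0.581.
U = 242.14/(0.581×0.597) = 698.09 lb/h.
Recycle D = 0.403×698.09 = 281.33 lb/h.
Combined feed B = 1593 + 281.33 = 1874.3 lb/h.
Overhead Q = B − U = 1874.3 − 698.09 = 1176.2 lb/h.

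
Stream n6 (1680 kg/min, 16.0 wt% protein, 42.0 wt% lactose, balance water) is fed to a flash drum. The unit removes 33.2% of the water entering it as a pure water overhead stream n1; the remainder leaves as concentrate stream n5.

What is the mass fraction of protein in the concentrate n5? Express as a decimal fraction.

0.186

protein is not removed: 1680×0.160 = 268.8 kg/min of protein enters n5.
water entering = 1680×0.420 = 705.6 kg/min; overhead removed = 0.332×705.6 = 234.26 kg/min.
Concentrate = 1680 − 234.26 = 1445.7 kg/min.
Mass fraction = 268.8/1445.7 = 0.186.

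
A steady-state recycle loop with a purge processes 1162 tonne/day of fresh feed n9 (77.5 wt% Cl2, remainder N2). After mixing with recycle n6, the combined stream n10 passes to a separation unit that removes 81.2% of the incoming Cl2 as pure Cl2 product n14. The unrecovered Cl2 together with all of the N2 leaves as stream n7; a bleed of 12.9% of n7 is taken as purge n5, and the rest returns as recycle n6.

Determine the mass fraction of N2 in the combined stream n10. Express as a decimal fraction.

N2 enters only via n9 and leaves only via the purge: 1162×0.225 = 0.129×(N2 in n7), and the separation unit passes all N2, so N2 in n10 = N2 in n7 = 2026.7 tonne/day.
Cl2 in n10: m_A = 1162×0.775 + (1−0.129)·(1−0.812)·m_A, so m_A = 900.55/0.8363 = 1076.9 tonne/day.
n10 = 1076.9 + 2026.7 = 3103.6 tonne/day.
N2 fraction in n10 = 2026.7/3103.6 = 0.653.

0.653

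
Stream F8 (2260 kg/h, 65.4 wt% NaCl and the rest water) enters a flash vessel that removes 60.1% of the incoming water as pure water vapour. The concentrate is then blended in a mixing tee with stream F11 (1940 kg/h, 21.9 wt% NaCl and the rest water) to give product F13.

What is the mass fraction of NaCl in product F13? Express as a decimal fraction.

Vapour removed = 0.601×0.346×2260 = 469.96 kg/h; concentrate = 1790 kg/h.
NaCl reaching the mixer = 1478 (from concentrate) + 1940×0.219 = 1902.9 kg/h.
Product flow = 1790 + 1940 = 3730 kg/h; NaCl fraction = 0.510.

0.510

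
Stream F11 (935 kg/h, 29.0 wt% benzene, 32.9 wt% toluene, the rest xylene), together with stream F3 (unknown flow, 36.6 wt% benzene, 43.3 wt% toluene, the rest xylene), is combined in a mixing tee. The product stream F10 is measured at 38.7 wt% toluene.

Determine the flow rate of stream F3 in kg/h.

Let F3 be the unknown flow. Total out = 935 + F3.
toluene balance: 307.62 + 0.433·F3 = 0.387·(935 + F3)
(0.433 − 0.387)·F3 = 0.387×935 − 307.62 = 54.23
F3 = 54.23 / 0.046 = 1178.9 kg/h

1179 kg/h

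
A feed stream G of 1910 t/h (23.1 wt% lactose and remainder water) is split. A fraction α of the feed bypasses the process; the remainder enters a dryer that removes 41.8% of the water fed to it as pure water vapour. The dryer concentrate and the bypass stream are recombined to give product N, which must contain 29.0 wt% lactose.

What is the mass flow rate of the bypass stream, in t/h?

701.1 t/h

All 1910×0.231 = 441.21 t/h of lactose reaches N, so N = 441.21/0.290 = 1521.4 t/h and vapour = 388.59 t/h.
The evaporator receives (1−α)·1910 of feed at 0.769 water and removes 0.418 of that water:
0.418×0.769×(1−α)×1910 = 388.59
(1−α) = 388.59/613.95 = 0.6329;  α = 0.3671.
Bypass flow = 0.3671×1910 = 701.12 t/h.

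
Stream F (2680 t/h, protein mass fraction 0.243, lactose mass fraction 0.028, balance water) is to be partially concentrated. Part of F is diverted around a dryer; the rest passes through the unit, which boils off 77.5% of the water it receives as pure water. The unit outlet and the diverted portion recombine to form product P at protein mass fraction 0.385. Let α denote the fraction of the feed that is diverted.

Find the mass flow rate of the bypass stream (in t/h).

All 2680×0.243 = 651.24 t/h of protein reaches P, so P = 651.24/0.385 = 1691.5 t/h and vapour = 988.47 t/h.
The evaporator receives (1−α)·2680 of feed at 0.729 water and removes 0.775 of that water:
0.775×0.729×(1−α)×2680 = 988.47
(1−α) = 988.47/1514.1 = 0.6528;  α = 0.3472.
Bypass flow = 0.3472×2680 = 930.42 t/h.

930.4 t/h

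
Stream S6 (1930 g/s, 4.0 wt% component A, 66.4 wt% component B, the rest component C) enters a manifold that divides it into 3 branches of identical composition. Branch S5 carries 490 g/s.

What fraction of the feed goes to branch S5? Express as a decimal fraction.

0.254

Fraction to S5 = 490/1930 = 0.2539.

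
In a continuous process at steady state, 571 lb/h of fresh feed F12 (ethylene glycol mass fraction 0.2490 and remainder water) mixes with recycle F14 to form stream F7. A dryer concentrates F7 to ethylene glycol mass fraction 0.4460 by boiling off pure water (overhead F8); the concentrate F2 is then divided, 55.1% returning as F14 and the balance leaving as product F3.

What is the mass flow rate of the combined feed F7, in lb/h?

962.2 lb/h

Overall ethylene glycol balance (none leaves overhead): ethylene glycol in fresh feed = ethylene glycol in product, i.e. 571×0.249 = (1−0.551)·F2·0.446.
F2 = 142.18/(0.446×0.449) = 709.99 lb/h.
Recycle F14 = 0.551×709.99 = 391.21 lb/h.
Combined feed F7 = 571 + 391.21 = 962.21 lb/h.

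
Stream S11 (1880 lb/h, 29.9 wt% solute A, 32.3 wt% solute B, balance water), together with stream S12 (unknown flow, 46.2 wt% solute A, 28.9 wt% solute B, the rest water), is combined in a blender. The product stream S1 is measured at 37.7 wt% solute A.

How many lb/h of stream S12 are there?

1725 lb/h

Let S12 be the unknown flow. Total out = 1880 + S12.
solute A balance: 562.12 + 0.462·S12 = 0.377·(1880 + S12)
(0.462 − 0.377)·S12 = 0.377×1880 − 562.12 = 146.64
S12 = 146.64 / 0.085 = 1725.2 lb/h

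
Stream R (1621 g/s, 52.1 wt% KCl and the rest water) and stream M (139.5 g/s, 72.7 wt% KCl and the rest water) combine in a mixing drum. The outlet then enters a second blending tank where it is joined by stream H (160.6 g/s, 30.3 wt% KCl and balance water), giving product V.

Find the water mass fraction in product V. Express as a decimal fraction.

0.482

Overall, product flow = 1921.1 g/s.
water in = 1621×0.479 + 139.5×0.273 + 160.6×0.697 = 926.48 g/s.
water fraction in V = 0.482.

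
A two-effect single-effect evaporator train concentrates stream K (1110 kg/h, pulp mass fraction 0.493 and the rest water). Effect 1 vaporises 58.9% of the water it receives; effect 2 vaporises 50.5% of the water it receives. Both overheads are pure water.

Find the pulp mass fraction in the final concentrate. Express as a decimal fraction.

water in feed = 1110×0.507 = 562.77 kg/h.
After stage 1: water left = (1−0.589)×562.77 = 231.3; stream total = 778.53 kg/h.
After stage 2: water left = (1−0.505)×231.3 = 114.49; final concentrate = 661.72 kg/h.
pulp fraction = 547.23/661.72 = 0.827.

0.827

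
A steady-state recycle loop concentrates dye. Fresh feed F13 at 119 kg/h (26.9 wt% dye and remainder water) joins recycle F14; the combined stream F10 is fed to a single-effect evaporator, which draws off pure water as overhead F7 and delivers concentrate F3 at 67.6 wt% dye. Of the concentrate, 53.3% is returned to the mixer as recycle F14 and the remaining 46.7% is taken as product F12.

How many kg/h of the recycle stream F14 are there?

54.05 kg/h

Overall dye balance (none leaves overhead): dye in fresh feed = dye in product, i.e. 119×0.269 = (1−0.533)·F3·0.676.
F3 = 32.011/(0.676×0.467) = 101.4 kg/h.
Recycle F14 = 0.533×101.4 = 54.046 kg/h.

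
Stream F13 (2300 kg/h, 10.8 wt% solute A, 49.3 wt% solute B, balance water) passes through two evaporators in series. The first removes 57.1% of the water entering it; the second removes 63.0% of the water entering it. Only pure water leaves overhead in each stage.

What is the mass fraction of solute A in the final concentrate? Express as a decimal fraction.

water in feed = 2300×0.399 = 917.7 kg/h.
After stage 1: water left = (1−0.571)×917.7 = 393.69; stream total = 1776 kg/h.
After stage 2: water left = (1−0.630)×393.69 = 145.67; final concentrate = 1528 kg/h.
solute A fraction = 248.4/1528 = 0.163.

0.163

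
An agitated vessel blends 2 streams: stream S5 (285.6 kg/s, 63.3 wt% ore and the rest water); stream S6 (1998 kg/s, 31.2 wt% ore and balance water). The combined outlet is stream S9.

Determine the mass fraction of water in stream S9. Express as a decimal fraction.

Total flow out = 285.6 + 1998 = 2283.6 kg/s.
water in = 285.6×0.367 + 1998×0.688 = 1479.4 kg/s.
water mass fraction in S9 = 1479.4/2283.6 = 0.648.

0.648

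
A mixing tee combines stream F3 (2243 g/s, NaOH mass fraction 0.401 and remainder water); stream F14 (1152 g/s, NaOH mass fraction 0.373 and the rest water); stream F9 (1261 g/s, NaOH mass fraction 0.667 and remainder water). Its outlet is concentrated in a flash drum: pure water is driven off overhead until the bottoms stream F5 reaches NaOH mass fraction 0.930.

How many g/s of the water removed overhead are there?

NaOH entering = 2243×0.401 + 1152×0.373 + 1261×0.667 = 2170.2 g/s.
All NaOH reports to F5, so F5 = 2170.2/0.930 = 2333.6 g/s.
Total feed = 4656 g/s; overhead = 4656 − 2333.6 = 2322.4 g/s.

2322 g/s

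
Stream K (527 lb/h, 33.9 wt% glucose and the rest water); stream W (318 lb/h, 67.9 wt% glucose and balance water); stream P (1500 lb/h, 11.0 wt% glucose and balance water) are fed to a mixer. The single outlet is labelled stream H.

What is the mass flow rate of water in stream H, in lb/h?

1785 lb/h

water out = water in = 527×0.661 + 318×0.321 + 1500×0.890 = 1785.4 lb/h.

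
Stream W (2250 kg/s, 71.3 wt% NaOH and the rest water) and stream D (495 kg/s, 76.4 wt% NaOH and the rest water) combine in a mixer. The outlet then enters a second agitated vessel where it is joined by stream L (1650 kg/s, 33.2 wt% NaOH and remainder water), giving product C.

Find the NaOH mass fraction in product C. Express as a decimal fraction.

Overall, product flow = 4395 kg/s.
NaOH in = 2250×0.713 + 495×0.764 + 1650×0.332 = 2530.2 kg/s.
NaOH fraction in C = 0.576.

0.576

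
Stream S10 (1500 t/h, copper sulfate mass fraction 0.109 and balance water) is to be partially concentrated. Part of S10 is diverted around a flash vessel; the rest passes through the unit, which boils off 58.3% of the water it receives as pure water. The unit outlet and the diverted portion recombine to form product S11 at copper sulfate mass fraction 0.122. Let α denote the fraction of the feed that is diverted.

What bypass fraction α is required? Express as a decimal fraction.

0.795

All 1500×0.109 = 163.5 t/h of copper sulfate reaches S11, so S11 = 163.5/0.122 = 1340.2 t/h and vapour = 159.84 t/h.
The evaporator receives (1−α)·1500 of feed at 0.891 water and removes 0.583 of that water:
0.583×0.891×(1−α)×1500 = 159.84
(1−α) = 159.84/779.18 = 0.2051;  α = 0.7949.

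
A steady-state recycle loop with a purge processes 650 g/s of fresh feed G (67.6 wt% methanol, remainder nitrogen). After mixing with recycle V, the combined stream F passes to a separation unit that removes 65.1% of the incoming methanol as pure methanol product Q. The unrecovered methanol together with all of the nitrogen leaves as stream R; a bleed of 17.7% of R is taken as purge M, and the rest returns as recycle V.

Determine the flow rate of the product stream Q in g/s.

methanol in F: m_A = 650×0.676 + (1−0.177)·(1−0.651)·m_A, so m_A = 439.4/0.7128 = 616.47 g/s.
Product Q = 0.651×616.47 = 401.32 g/s.

401.3 g/s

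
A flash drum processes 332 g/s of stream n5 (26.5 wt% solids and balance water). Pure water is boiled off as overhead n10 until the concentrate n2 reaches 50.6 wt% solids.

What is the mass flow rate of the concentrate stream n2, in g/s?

solids is conserved: 332×0.265 = 87.98 g/s all reports to the concentrate.
Concentrate = 87.98/(target fraction) = 173.87 g/s.

173.9 g/s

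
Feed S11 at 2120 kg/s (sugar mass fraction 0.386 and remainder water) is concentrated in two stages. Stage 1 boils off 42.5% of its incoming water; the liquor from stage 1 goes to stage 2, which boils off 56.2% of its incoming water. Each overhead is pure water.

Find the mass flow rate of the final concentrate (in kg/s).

water in feed = 2120×0.614 = 1301.7 kg/s.
After stage 1: water left = (1−0.425)×1301.7 = 748.47; stream total = 1566.8 kg/s.
After stage 2: water left = (1−0.562)×748.47 = 327.83; final concentrate = 1146.1 kg/s.

1146 kg/s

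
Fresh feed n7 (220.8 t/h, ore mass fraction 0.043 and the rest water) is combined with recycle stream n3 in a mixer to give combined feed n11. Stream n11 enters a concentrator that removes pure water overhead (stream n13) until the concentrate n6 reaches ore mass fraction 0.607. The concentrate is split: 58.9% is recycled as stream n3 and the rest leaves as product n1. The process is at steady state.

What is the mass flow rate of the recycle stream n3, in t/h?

22.42 t/h

Overall ore balance (none leaves overhead): ore in fresh feed = ore in product, i.e. 220.8×0.043 = (1−0.589)·n6·0.607.
n6 = 9.4944/(0.607×0.411) = 38.057 t/h.
Recycle n3 = 0.589×38.057 = 22.416 t/h.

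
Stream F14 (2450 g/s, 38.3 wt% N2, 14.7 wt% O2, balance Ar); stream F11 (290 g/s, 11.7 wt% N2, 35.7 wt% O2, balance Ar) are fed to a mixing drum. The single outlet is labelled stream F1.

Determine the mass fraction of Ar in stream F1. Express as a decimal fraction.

0.476

Total flow out = 2450 + 290 = 2740 g/s.
Ar in = 2450×0.470 + 290×0.526 = 1304 g/s.
Ar mass fraction in F1 = 1304/2740 = 0.476.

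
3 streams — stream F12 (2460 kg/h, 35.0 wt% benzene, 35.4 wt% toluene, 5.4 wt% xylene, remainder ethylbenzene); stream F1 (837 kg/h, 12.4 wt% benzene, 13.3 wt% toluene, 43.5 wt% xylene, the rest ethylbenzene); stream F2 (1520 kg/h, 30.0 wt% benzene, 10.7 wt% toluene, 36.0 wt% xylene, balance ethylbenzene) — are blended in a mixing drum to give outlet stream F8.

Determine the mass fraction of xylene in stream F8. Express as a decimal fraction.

Total flow out = 2460 + 837 + 1520 = 4817 kg/h.
xylene in = 2460×0.054 + 837×0.435 + 1520×0.360 = 1044.1 kg/h.
xylene mass fraction in F8 = 1044.1/4817 = 0.2168.

0.2168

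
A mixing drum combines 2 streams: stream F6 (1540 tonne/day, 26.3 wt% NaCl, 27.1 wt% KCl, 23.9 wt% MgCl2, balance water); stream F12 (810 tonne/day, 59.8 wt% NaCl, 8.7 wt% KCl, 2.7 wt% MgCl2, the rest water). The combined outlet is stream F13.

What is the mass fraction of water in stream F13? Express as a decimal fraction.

0.248

Total flow out = 1540 + 810 = 2350 tonne/day.
water in = 1540×0.227 + 810×0.288 = 582.86 tonne/day.
water mass fraction in F13 = 582.86/2350 = 0.248.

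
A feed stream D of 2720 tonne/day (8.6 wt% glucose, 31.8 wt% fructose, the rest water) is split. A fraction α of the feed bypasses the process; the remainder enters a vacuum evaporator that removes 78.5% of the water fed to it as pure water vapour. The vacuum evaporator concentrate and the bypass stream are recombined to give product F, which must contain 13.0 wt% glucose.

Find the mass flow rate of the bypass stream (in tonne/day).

All 2720×0.086 = 233.92 tonne/day of glucose reaches F, so F = 233.92/0.130 = 1799.4 tonne/day and vapour = 920.62 tonne/day.
The evaporator receives (1−α)·2720 of feed at 0.596 water and removes 0.785 of that water:
0.785×0.596×(1−α)×2720 = 920.62
(1−α) = 920.62/1272.6 = 0.7234;  α = 0.2766.
Bypass flow = 0.2766×2720 = 752.28 tonne/day.

752.3 tonne/day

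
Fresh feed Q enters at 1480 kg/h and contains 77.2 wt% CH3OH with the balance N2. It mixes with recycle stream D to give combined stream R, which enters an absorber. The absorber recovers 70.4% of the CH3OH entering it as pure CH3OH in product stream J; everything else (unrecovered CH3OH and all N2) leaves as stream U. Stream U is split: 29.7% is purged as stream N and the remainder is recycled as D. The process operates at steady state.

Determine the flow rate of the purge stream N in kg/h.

464.3 kg/h

N2 enters only via Q and leaves only via the purge: 1480×0.228 = 0.297×(N2 in U), and the absorber passes all N2, so N2 in R = N2 in U = 1136.2 kg/h.
CH3OH in R: m_A = 1480×0.772 + (1−0.297)·(1−0.704)·m_A, so m_A = 1142.6/0.7919 = 1442.8 kg/h.
U = (1−0.704)×1442.8 + 1136.2 = 1563.2 kg/h.
Purge N = 0.297×1563.2 = 464.28 kg/h.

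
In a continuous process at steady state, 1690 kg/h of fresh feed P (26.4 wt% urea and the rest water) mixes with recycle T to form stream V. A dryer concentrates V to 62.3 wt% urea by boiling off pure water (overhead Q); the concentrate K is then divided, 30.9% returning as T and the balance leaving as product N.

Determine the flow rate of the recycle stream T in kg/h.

320.2 kg/h

Overall urea balance (none leaves overhead): urea in fresh feed = urea in product, i.e. 1690×0.264 = (1−0.309)·K·0.623.
K = 446.16/(0.623×0.691) = 1036.4 kg/h.
Recycle T = 0.309×1036.4 = 320.25 kg/h.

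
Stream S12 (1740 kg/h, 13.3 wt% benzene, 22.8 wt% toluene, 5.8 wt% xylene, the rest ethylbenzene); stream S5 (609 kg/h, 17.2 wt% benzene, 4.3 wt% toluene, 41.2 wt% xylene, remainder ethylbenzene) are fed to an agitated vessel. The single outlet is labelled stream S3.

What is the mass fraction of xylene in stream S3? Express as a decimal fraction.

Total flow out = 1740 + 609 = 2349 kg/h.
xylene in = 1740×0.058 + 609×0.412 = 351.83 kg/h.
xylene mass fraction in S3 = 351.83/2349 = 0.150.

0.150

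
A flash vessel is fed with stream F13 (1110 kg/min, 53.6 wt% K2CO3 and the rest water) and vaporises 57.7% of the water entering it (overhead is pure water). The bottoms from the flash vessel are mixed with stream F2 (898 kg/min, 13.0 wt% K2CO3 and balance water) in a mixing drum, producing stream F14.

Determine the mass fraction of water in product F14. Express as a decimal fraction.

0.5840

Vapour removed = 0.577×0.464×1110 = 297.18 kg/min; concentrate = 812.82 kg/min.
water reaching the mixer = 217.86 (from concentrate) + 898×0.870 = 999.12 kg/min.
Product flow = 812.82 + 898 = 1710.8 kg/min; water fraction = 0.5840.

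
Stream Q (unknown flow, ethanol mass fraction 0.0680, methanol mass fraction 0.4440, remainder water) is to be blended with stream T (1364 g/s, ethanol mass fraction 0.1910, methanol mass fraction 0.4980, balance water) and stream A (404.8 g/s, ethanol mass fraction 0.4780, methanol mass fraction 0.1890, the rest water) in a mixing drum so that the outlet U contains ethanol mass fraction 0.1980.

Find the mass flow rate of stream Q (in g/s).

798.4 g/s

Let Q be the unknown flow. Total out = 1768.8 + Q.
ethanol balance: 454.02 + 0.068·Q = 0.198·(1768.8 + Q)
(0.068 − 0.198)·Q = 0.198×1768.8 − 454.02 = -103.8
Q = -103.8 / -0.130 = 798.43 g/s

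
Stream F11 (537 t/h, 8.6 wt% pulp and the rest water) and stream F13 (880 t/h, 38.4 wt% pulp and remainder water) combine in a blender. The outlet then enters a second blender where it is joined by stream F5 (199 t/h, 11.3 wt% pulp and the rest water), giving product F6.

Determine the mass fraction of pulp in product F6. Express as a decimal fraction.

Overall, product flow = 1616 t/h.
pulp in = 537×0.086 + 880×0.384 + 199×0.113 = 406.59 t/h.
pulp fraction in F6 = 0.252.

0.252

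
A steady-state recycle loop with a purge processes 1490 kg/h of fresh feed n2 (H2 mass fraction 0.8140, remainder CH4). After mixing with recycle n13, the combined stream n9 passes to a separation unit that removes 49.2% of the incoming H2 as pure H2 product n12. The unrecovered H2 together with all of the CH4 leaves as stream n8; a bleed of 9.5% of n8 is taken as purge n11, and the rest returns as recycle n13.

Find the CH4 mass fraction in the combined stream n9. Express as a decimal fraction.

CH4 enters only via n2 and leaves only via the purge: 1490×0.186 = 0.095×(CH4 in n8), and the separation unit passes all CH4, so CH4 in n9 = CH4 in n8 = 2917.3 kg/h.
H2 in n9: m_A = 1490×0.814 + (1−0.095)·(1−0.492)·m_A, so m_A = 1212.9/0.5403 = 2245 kg/h.
n9 = 2245 + 2917.3 = 5162.2 kg/h.
CH4 fraction in n9 = 2917.3/5162.2 = 0.5651.

0.5651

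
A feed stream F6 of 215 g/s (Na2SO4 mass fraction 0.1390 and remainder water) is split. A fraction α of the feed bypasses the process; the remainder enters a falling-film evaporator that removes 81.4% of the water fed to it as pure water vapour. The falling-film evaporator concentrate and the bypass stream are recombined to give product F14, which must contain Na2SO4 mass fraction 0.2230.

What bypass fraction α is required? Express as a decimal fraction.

All 215×0.139 = 29.885 g/s of Na2SO4 reaches F14, so F14 = 29.885/0.223 = 134.01 g/s and vapour = 80.987 g/s.
The evaporator receives (1−α)·215 of feed at 0.861 water and removes 0.814 of that water:
0.814×0.861×(1−α)×215 = 80.987
(1−α) = 80.987/150.68 = 0.5375;  α = 0.4625.

0.463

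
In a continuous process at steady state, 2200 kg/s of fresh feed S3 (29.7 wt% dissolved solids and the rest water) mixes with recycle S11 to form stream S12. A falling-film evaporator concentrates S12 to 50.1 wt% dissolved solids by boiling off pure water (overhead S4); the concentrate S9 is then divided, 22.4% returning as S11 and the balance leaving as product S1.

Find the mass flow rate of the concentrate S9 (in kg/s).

Overall dissolved solids balance (none leaves overhead): dissolved solids in fresh feed = dissolved solids in product, i.e. 2200×0.297 = (1−0.224)·S9·0.501.
S9 = 653.4/(0.501×0.776) = 1680.7 kg/s.

1681 kg/s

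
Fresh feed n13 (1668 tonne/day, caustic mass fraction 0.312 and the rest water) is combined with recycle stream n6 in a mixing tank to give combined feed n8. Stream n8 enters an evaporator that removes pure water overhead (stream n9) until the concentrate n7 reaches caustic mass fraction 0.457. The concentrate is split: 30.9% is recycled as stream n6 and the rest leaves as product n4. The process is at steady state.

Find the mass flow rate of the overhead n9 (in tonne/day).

529.2 tonne/day

Overall caustic balance (none leaves overhead): caustic in fresh feed = caustic in product, i.e. 1668×0.312 = (1−0.309)·n7·0.457.
n7 = 520.42/(0.457×0.691) = 1648 tonne/day.
Recycle n6 = 0.309×1648 = 509.23 tonne/day.
Combined feed n8 = 1668 + 509.23 = 2177.2 tonne/day.
Overhead n9 = n8 − n7 = 2177.2 − 1648 = 529.23 tonne/day.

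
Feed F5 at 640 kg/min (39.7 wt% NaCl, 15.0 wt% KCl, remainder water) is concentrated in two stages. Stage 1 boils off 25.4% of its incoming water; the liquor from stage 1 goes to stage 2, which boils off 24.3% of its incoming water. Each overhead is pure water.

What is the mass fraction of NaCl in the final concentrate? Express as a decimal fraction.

0.4945

water in feed = 640×0.453 = 289.92 kg/min.
After stage 1: water left = (1−0.254)×289.92 = 216.28; stream total = 566.36 kg/min.
After stage 2: water left = (1−0.243)×216.28 = 163.72; final concentrate = 513.8 kg/min.
NaCl fraction = 254.08/513.8 = 0.4945.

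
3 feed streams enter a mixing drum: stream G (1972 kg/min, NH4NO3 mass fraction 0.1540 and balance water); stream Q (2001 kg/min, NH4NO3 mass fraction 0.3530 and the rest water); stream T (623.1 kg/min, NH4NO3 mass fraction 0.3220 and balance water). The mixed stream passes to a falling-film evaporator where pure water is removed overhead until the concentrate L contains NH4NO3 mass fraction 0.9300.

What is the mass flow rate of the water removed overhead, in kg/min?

3294 kg/min

NH4NO3 entering = 1972×0.154 + 2001×0.353 + 623.1×0.322 = 1210.7 kg/min.
All NH4NO3 reports to L, so L = 1210.7/0.930 = 1301.8 kg/min.
Total feed = 4596.1 kg/min; overhead = 4596.1 − 1301.8 = 3294.3 kg/min.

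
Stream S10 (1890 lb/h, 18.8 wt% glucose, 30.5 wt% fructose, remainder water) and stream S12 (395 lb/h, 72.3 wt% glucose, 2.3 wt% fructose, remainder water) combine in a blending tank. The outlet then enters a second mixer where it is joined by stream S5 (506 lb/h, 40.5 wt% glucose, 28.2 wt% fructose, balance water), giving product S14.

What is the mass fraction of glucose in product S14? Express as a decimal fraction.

0.303

Overall, product flow = 2791 lb/h.
glucose in = 1890×0.188 + 395×0.723 + 506×0.405 = 845.84 lb/h.
glucose fraction in S14 = 0.303.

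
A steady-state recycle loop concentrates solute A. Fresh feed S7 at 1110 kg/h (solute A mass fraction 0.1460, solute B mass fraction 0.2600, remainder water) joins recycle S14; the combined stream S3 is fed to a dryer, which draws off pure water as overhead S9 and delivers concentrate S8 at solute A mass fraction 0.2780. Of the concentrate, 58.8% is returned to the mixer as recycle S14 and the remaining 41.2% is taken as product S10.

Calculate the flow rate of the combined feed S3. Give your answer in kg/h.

Overall solute A balance (none leaves overhead): solute A in fresh feed = solute A in product, i.e. 1110×0.146 = (1−0.588)·S8·0.278.
S8 = 162.06/(0.278×0.412) = 1414.9 kg/h.
Recycle S14 = 0.588×1414.9 = 831.98 kg/h.
Combined feed S3 = 1110 + 831.98 = 1942 kg/h.

1942 kg/h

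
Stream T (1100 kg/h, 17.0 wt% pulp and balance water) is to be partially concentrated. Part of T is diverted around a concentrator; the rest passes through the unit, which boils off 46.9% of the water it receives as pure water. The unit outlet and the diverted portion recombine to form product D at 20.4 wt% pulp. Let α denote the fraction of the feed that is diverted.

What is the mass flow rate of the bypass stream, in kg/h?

629 kg/h

All 1100×0.170 = 187 kg/h of pulp reaches D, so D = 187/0.204 = 916.67 kg/h and vapour = 183.33 kg/h.
The evaporator receives (1−α)·1100 of feed at 0.830 water and removes 0.469 of that water:
0.469×0.830×(1−α)×1100 = 183.33
(1−α) = 183.33/428.2 = 0.4282;  α = 0.5718.
Bypass flow = 0.5718×1100 = 629.03 kg/h.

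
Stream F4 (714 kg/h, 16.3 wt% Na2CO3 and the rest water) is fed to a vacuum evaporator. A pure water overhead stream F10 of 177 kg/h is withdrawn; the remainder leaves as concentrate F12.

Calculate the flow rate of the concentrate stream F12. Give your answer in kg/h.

Concentrate = 714 − 177 = 537 kg/h.

537 kg/h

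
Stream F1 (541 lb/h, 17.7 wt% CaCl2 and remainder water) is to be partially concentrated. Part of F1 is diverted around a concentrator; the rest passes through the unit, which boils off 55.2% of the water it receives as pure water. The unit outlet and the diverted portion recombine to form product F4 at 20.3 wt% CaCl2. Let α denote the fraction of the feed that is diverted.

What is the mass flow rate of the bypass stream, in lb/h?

388.5 lb/h

All 541×0.177 = 95.757 lb/h of CaCl2 reaches F4, so F4 = 95.757/0.203 = 471.71 lb/h and vapour = 69.291 lb/h.
The evaporator receives (1−α)·541 of feed at 0.823 water and removes 0.552 of that water:
0.552×0.823×(1−α)×541 = 69.291
(1−α) = 69.291/245.77 = 0.2819;  α = 0.7181.
Bypass flow = 0.7181×541 = 388.48 lb/h.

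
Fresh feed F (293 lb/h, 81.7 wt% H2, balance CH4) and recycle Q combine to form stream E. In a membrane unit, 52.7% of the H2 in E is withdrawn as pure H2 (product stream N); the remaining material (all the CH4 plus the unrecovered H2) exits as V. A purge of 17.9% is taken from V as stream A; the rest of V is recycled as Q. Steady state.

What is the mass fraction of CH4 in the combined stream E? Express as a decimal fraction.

0.434

CH4 enters only via F and leaves only via the purge: 293×0.183 = 0.179×(CH4 in V), and the membrane unit passes all CH4, so CH4 in E = CH4 in V = 299.55 lb/h.
H2 in E: m_A = 293×0.817 + (1−0.179)·(1−0.527)·m_A, so m_A = 239.38/0.6117 = 391.36 lb/h.
E = 391.36 + 299.55 = 690.91 lb/h.
CH4 fraction in E = 299.55/690.91 = 0.434.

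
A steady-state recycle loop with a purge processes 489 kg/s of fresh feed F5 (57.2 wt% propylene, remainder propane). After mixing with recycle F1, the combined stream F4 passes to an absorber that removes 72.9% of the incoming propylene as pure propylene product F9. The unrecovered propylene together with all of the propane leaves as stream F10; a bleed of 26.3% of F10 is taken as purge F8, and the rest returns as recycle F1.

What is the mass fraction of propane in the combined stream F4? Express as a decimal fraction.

0.695

propane enters only via F5 and leaves only via the purge: 489×0.428 = 0.263×(propane in F10), and the absorber passes all propane, so propane in F4 = propane in F10 = 795.79 kg/s.
propylene in F4: m_A = 489×0.572 + (1−0.263)·(1−0.729)·m_A, so m_A = 279.71/0.8003 = 349.52 kg/s.
F4 = 349.52 + 795.79 = 1145.3 kg/s.
propane fraction in F4 = 795.79/1145.3 = 0.695.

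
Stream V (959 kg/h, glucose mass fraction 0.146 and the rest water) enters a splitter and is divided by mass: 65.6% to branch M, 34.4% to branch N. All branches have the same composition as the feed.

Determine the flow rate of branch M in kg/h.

629.1 kg/h

Branch M flow = 0.656×959 = 629.1 kg/h.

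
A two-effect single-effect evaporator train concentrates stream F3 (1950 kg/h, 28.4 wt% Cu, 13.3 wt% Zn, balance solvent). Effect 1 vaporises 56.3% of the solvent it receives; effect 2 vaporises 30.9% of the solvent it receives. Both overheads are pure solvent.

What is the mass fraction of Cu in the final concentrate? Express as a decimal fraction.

0.4789

solvent in feed = 1950×0.583 = 1136.8 kg/h.
After stage 1: solvent left = (1−0.563)×1136.8 = 496.8; stream total = 1310 kg/h.
After stage 2: solvent left = (1−0.309)×496.8 = 343.29; final concentrate = 1156.4 kg/h.
Cu fraction = 553.8/1156.4 = 0.4789.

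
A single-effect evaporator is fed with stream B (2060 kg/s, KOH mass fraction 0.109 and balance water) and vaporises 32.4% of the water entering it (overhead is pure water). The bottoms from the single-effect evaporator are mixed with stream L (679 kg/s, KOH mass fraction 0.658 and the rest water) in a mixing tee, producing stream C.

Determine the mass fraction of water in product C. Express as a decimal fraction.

Vapour removed = 0.324×0.891×2060 = 594.69 kg/s; concentrate = 1465.3 kg/s.
water reaching the mixer = 1240.8 (from concentrate) + 679×0.342 = 1473 kg/s.
Product flow = 1465.3 + 679 = 2144.3 kg/s; water fraction = 0.687.

0.687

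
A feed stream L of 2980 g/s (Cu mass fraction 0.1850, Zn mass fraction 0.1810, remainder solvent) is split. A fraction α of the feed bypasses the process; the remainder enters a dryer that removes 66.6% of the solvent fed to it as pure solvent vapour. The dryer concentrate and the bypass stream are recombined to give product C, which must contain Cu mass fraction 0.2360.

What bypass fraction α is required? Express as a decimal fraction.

All 2980×0.185 = 551.3 g/s of Cu reaches C, so C = 551.3/0.236 = 2336 g/s and vapour = 643.98 g/s.
The evaporator receives (1−α)·2980 of feed at 0.634 solvent and removes 0.666 of that solvent:
0.666×0.634×(1−α)×2980 = 643.98
(1−α) = 643.98/1258.3 = 0.5118;  α = 0.4882.

0.488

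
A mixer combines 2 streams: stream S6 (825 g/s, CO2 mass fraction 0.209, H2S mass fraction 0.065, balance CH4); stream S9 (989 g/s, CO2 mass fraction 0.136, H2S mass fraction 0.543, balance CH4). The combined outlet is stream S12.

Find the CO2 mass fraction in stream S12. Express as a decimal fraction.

0.169

Total flow out = 825 + 989 = 1814 g/s.
CO2 in = 825×0.209 + 989×0.136 = 306.93 g/s.
CO2 mass fraction in S12 = 306.93/1814 = 0.169.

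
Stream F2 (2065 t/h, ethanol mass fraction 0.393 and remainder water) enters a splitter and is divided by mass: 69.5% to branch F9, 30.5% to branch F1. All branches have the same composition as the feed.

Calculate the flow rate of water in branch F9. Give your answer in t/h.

871.2 t/h

Branch F9 total = 0.695×2065 = 1435.2 t/h.
water in F9 = 0.607×1435.2 = 871.15 t/h.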